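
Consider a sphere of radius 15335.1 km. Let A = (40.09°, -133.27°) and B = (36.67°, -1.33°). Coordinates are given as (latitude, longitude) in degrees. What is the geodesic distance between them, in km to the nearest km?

Let φ₁ = 0.6997 rad, φ₂ = 0.6400 rad, and Δλ = 2.3028 rad.
Haversine: a = sin²(Δφ/2) + cos φ₁ cos φ₂ sin²(Δλ/2) = 0.0009 + (0.7650)(0.8021)(0.8342) = 0.51276.
Central angle c = 2·arcsin(√a) = 1.59632 rad.
Distance = R·c = 15335.1 × 1.5963 ≈ 24480 km.

24480 km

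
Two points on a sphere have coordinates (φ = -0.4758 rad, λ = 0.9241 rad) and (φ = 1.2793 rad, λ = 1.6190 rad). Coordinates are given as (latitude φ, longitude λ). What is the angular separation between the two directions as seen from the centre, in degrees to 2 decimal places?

In radians: φ₁ = -0.4758, φ₂ = 1.2793, Δλ = 39.815° = 0.6949 rad.
Haversine: a = sin²(Δφ/2) + cos φ₁ cos φ₂ sin²(Δλ/2) = 0.5916 + (0.8889)(0.2874)(0.1159) = 0.62125.
Central angle c = 2·arcsin(√a) = 1.81574 rad.
So the angular separation is 104.03°.

104.03°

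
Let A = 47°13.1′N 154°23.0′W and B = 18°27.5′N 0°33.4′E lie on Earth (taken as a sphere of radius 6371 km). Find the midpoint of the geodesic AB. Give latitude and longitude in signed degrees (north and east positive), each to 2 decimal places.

67.26°, -40.24°

The central angle between A and B is δ = 1.9297 rad.
With f = 0.5, the slerp weights are sin((1−f)δ)/sin δ = 0.8779 and sin(fδ)/sin δ = 0.8779.
Weighted sum of the unit vectors: (0.8779)·(-0.6124,-0.2937,0.7339) + (0.8779)·(0.9485,0.0092,0.3166) = (0.2950, -0.2497, 0.9223).
Converting back: φ = atan2(z, √(x²+y²)) = 67.26°, λ = atan2(y, x) = -40.24°.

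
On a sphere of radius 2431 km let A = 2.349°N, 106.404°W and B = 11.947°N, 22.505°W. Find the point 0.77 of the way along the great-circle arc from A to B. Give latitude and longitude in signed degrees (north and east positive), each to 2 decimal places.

11.62°, -42.14°

The central angle between A and B is δ = 1.4582 rad.
With f = 0.77, the slerp weights are sin((1−f)δ)/sin δ = 0.3312 and sin(fδ)/sin δ = 0.9071.
Weighted sum of the unit vectors: (0.3312)·(-0.2822,-0.9585,0.0410) + (0.9071)·(0.9038,-0.3745,0.2070) = (0.7264, -0.6571, 0.2013).
Converting back: φ = atan2(z, √(x²+y²)) = 11.62°, λ = atan2(y, x) = -42.14°.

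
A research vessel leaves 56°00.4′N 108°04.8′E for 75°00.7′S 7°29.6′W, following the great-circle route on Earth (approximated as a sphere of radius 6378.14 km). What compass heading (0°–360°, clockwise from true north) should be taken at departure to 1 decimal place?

With φ₁ = 0.9775, φ₂ = -1.3092, Δλ = -2.0171 rad, the forward-azimuth formula gives
θ = atan2( sin Δλ cos φ₂ , cos φ₁ sin φ₂ − sin φ₁ cos φ₂ cos Δλ ) = atan2(-0.2333, -0.4475) = -152.47°.
Adding 360° brings this into [0°, 360°): 207.5°.

207.5°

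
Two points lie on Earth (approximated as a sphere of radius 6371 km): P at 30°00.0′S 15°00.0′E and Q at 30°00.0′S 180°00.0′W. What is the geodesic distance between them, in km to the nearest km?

13157 km

With latitudes φ₁ = -30.000°, φ₂ = -30.000° and longitude difference Δλ = 165.000°:
cos c = sin φ₁ sin φ₂ + cos φ₁ cos φ₂ cos Δλ = (-0.5000)(-0.5000) + (0.8660)(0.8660)(-0.9659) = -0.47444,
so c = arccos(-0.47444) = 2.06513 rad.
Distance = R·c = 6371 × 2.0651 ≈ 13157 km.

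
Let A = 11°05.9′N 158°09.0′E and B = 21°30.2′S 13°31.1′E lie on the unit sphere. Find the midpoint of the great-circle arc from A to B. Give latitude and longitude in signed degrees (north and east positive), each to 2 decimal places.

Central angle δ = 2.5236 rad. Interpolating on the sphere with fraction f = 0.5:
P = [sin((1−f)δ)·A + sin(fδ)·B] / sin δ = 1.6443·A + 1.6443·B in Cartesian coordinates,
giving P = (-0.0102, 0.9581, -0.2862), i.e. latitude -16.63°, longitude 90.61°.

-16.63°, 90.61°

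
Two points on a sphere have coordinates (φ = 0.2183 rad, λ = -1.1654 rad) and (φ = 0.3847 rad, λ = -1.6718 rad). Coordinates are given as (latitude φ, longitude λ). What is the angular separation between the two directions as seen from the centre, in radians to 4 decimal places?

0.5103 rad

Let φ₁ = 0.2183 rad, φ₂ = 0.3847 rad, and Δλ = -0.5064 rad.
Haversine: a = sin²(Δφ/2) + cos φ₁ cos φ₂ sin²(Δλ/2) = 0.0069 + (0.9763)(0.9269)(0.0628) = 0.06369.
Central angle c = 2·arcsin(√a) = 0.51026 rad.
So the angular separation is 0.5103 rad.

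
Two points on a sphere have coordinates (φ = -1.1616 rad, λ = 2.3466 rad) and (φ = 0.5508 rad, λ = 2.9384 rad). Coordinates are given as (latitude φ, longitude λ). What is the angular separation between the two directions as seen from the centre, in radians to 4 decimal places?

In radians: φ₁ = -1.1616, φ₂ = 0.5508, Δλ = 33.908° = 0.5918 rad.
Haversine: a = sin²(Δφ/2) + cos φ₁ cos φ₂ sin²(Δλ/2) = 0.5706 + (0.3979)(0.8521)(0.0850) = 0.59939.
Central angle c = 2·arcsin(√a) = 1.77092 rad.
So the angular separation is 1.7709 rad.

1.7709 rad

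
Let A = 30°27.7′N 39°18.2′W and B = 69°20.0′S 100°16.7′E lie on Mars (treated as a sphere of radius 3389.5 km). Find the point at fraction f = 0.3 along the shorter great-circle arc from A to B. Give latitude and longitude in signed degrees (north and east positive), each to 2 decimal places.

The central angle between A and B is δ = 2.3546 rad.
With f = 0.3, the slerp weights are sin((1−f)δ)/sin δ = 1.4077 and sin(fδ)/sin δ = 0.9164.
Weighted sum of the unit vectors: (1.4077)·(0.6670,-0.5460,0.5070) + (0.9164)·(-0.0630,0.3473,-0.9356) = (0.8812, -0.4503, -0.1438).
Converting back: φ = atan2(z, √(x²+y²)) = -8.27°, λ = atan2(y, x) = -27.07°.

-8.27°, -27.07°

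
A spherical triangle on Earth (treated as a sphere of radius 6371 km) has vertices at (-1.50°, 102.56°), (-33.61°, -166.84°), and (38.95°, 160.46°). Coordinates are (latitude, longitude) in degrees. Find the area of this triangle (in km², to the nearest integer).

Side lengths (central angles): a = 1.3724, b = 1.1629, c = 1.5650 rad; semiperimeter s = 2.0502.
By l'Huilier's theorem, tan(E/4) = √[tan(s/2) tan((s−a)/2) tan((s−b)/2) tan((s−c)/2)], giving spherical excess E = 1.0222 rad.
Area = E·R² = 1.0222 × (6371)² ≈ 41492384 km².

41492384 km²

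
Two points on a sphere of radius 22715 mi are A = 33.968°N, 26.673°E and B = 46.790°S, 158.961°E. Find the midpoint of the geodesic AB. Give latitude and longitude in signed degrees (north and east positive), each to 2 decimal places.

-15.19°, 80.62°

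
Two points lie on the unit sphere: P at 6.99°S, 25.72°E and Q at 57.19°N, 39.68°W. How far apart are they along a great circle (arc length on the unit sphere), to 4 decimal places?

With latitudes φ₁ = -6.990°, φ₂ = 57.190° and longitude difference Δλ = -65.400°:
cos c = sin φ₁ sin φ₂ + cos φ₁ cos φ₂ cos Δλ = (-0.1217)(0.8405) + (0.9926)(0.5419)(0.4163) = 0.12161,
so c = arccos(0.12161) = 1.44889 rad.
On the unit sphere the arc length equals the central angle: 1.4489.

1.4489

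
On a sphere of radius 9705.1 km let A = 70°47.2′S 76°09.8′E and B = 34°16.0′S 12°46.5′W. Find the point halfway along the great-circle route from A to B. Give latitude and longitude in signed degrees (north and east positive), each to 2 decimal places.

Central angle δ = 1.0042 rad. Interpolating on the sphere with fraction f = 0.5:
P = [sin((1−f)δ)·A + sin(fδ)·B] / sin δ = 0.5704·A + 0.5704·B in Cartesian coordinates,
giving P = (0.5046, 0.0780, -0.8598), i.e. latitude -59.29°, longitude 8.79°.

-59.29°, 8.79°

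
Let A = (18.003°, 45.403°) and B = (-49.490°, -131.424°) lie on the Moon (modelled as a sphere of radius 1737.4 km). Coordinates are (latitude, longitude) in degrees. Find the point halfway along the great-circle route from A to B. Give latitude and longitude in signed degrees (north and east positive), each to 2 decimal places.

Central angle δ = 2.5902 rad. Interpolating on the sphere with fraction f = 0.5:
P = [sin((1−f)δ)·A + sin(fδ)·B] / sin δ = 1.8369·A + 1.8369·B in Cartesian coordinates,
giving P = (0.4371, 0.3492, -0.8288), i.e. latitude -55.98°, longitude 38.62°.

-55.98°, 38.62°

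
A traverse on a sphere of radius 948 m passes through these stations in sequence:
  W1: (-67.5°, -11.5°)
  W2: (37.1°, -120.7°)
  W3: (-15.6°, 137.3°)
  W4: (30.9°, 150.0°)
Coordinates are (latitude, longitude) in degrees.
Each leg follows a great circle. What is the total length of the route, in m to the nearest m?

Leg W1→W2: central angle 2.2885 rad, distance 2169.5 m.
Leg W2→W3: central angle 1.8986 rad, distance 1799.8 m.
Leg W3→W4: central angle 0.8391 rad, distance 795.5 m.
Total: 2169.5 + 1799.8 + 795.5 ≈ 4765 m.

4765 m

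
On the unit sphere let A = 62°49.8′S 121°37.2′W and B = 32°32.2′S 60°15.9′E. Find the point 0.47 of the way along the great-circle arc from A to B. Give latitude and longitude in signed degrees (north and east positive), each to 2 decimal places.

-77.37°, 63.05°

The central angle between A and B is δ = 1.4769 rad.
With f = 0.47, the slerp weights are sin((1−f)δ)/sin δ = 0.7084 and sin(fδ)/sin δ = 0.6426.
Weighted sum of the unit vectors: (0.7084)·(-0.2394,-0.3888,-0.8897) + (0.6426)·(0.4181,0.7320,-0.5378) = (0.0991, 0.1949, -0.9758).
Converting back: φ = atan2(z, √(x²+y²)) = -77.37°, λ = atan2(y, x) = 63.05°.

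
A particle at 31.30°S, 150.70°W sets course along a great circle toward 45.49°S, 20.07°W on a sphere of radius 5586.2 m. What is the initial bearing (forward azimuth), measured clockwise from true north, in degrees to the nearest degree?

Δλ = 130.630° = 2.2799 rad.
y = sin Δλ · cos φ₂ = (0.7589)(0.7010) = 0.5320
x = cos φ₁ sin φ₂ − sin φ₁ cos φ₂ cos Δλ = (0.8545)(-0.7131) − (-0.5195)(0.7010)(-0.6512) = -0.8465
θ = atan2(y, x) = 147.85°, so the bearing is 148°.

148°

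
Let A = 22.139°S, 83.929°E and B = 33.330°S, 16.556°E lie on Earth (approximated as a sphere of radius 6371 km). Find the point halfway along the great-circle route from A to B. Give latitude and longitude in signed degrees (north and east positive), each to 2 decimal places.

Central angle δ = 1.0416 rad. Interpolating on the sphere with fraction f = 0.5:
P = [sin((1−f)δ)·A + sin(fδ)·B] / sin δ = 0.5764·A + 0.5764·B in Cartesian coordinates,
giving P = (0.5181, 0.6682, -0.5340), i.e. latitude -32.27°, longitude 52.21°.

-32.27°, 52.21°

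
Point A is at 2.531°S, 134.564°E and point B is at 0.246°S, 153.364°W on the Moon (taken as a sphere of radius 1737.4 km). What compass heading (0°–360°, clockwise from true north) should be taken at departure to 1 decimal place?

89.4°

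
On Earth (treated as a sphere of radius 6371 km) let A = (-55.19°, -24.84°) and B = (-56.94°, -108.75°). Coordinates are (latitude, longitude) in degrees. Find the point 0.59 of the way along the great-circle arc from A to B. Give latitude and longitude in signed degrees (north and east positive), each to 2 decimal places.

The central angle between A and B is δ = 0.7653 rad.
With f = 0.59, the slerp weights are sin((1−f)δ)/sin δ = 0.4455 and sin(fδ)/sin δ = 0.6299.
Weighted sum of the unit vectors: (0.4455)·(0.5180,-0.2398,-0.8210) + (0.6299)·(-0.1754,-0.5166,-0.8381) = (0.1204, -0.4322, -0.8937).
Converting back: φ = atan2(z, √(x²+y²)) = -63.34°, λ = atan2(y, x) = -74.44°.

-63.34°, -74.44°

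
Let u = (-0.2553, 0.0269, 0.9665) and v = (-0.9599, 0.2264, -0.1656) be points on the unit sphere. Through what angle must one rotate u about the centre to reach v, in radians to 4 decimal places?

1.4796 rad

u·v = 0.0911; |u| = 1.0000, |v| = 1.0000.
cos θ = (u·v)/(|u||v|) = 0.0911, so θ = 1.4796 rad.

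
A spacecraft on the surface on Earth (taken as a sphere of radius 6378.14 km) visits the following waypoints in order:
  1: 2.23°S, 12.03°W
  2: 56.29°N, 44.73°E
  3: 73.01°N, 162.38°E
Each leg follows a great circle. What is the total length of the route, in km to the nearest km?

Leg 1→2: central angle 1.2957 rad, distance 8264.3 km.
Leg 2→3: central angle 0.7666 rad, distance 4889.3 km.
Total: 8264.3 + 4889.3 ≈ 13154 km.

13154 km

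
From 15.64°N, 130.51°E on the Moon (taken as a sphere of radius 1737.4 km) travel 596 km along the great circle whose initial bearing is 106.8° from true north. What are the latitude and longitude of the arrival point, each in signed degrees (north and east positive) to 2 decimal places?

9.22°, 149.55°

Angular distance δ = d/R = 596/1737.4 = 0.34304 rad; initial bearing θ = 1.8640 rad.
sin φ₂ = sin φ₁ cos δ + cos φ₁ sin δ cos θ = (0.2696)(0.9417) + (0.9630)(0.3364)(-0.2890) = 0.1603, so φ₂ = 9.22°.
Δλ = atan2(sin θ sin δ cos φ₁, cos δ − sin φ₁ sin φ₂) = atan2(0.3101, 0.8985) = 19.039°.
λ₂ = 130.510° + 19.039° = 149.55°.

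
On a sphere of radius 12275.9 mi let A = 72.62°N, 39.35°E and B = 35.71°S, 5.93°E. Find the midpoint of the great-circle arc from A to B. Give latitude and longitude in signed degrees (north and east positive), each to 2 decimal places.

Central angle δ = 1.9333 rad. Interpolating on the sphere with fraction f = 0.5:
P = [sin((1−f)δ)·A + sin(fδ)·B] / sin δ = 0.8802·A + 0.8802·B in Cartesian coordinates,
giving P = (0.9142, 0.2405, 0.3262), i.e. latitude 19.04°, longitude 14.74°.

19.04°, 14.74°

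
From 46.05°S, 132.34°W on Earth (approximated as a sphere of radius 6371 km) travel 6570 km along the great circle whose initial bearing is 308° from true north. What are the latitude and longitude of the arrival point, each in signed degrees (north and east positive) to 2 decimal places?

-0.19°, -174.88°

Angular distance δ = d/R = 6570/6371 = 1.03124 rad; initial bearing θ = 5.3756 rad.
sin φ₂ = sin φ₁ cos δ + cos φ₁ sin δ cos θ = (-0.7199)(0.5138) + (0.6940)(0.8579)(0.6157) = -0.0033, so φ₂ = -0.19°.
Δλ = atan2(sin θ sin δ cos φ₁, cos δ − sin φ₁ sin φ₂) = atan2(-0.4692, 0.5114) = -42.537°.
λ₂ = -132.340° − 42.537° = -174.88°.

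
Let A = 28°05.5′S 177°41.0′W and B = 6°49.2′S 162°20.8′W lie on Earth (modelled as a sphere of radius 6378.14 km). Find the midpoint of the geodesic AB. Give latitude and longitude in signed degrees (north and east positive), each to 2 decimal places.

-17.60°, -169.56°

The central angle between A and B is δ = 0.4495 rad.
With f = 0.5, the slerp weights are sin((1−f)δ)/sin δ = 0.5129 and sin(fδ)/sin δ = 0.5129.
Weighted sum of the unit vectors: (0.5129)·(-0.8815,-0.0357,-0.4709) + (0.5129)·(-0.9462,-0.3011,-0.1188) = (-0.9374, -0.1727, -0.3024).
Converting back: φ = atan2(z, √(x²+y²)) = -17.60°, λ = atan2(y, x) = -169.56°.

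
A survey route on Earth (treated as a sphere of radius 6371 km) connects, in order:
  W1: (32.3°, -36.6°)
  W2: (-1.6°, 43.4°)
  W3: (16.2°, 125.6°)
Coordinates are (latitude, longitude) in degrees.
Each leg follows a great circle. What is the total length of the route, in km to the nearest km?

Leg W1→W2: central angle 1.4386 rad, distance 9165.4 km.
Leg W2→W3: central angle 1.4480 rad, distance 9225.2 km.
Total: 9165.4 + 9225.2 ≈ 18391 km.

18391 km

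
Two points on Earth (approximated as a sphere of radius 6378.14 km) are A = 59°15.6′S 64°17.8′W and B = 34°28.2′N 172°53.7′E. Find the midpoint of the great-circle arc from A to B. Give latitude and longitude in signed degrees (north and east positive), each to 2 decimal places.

Central angle δ = 2.3671 rad. Interpolating on the sphere with fraction f = 0.5:
P = [sin((1−f)δ)·A + sin(fδ)·B] / sin δ = 1.3240·A + 1.3240·B in Cartesian coordinates,
giving P = (-0.7896, -0.4748, -0.3886), i.e. latitude -22.87°, longitude -148.98°.

-22.87°, -148.98°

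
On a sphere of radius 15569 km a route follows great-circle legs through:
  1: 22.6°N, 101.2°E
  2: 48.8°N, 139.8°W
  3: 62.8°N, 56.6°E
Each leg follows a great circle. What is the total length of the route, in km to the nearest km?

42925 km

Leg 1→2: central angle 1.5765 rad, distance 24544.0 km.
Leg 2→3: central angle 1.1806 rad, distance 18380.7 km.
Total: 24544.0 + 18380.7 ≈ 42925 km.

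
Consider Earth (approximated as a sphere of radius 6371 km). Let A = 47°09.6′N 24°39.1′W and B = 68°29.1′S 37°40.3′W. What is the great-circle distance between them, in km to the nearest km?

In radians: φ₁ = 0.8231, φ₂ = -1.1953, Δλ = -13.020° = -0.2272 rad.
Haversine: a = sin²(Δφ/2) + cos φ₁ cos φ₂ sin²(Δλ/2) = 0.7164 + (0.6800)(0.3667)(0.0129) = 0.71960.
Central angle c = 2·arcsin(√a) = 2.02551 rad.
Distance = R·c = 6371 × 2.0255 ≈ 12905 km.

12905 km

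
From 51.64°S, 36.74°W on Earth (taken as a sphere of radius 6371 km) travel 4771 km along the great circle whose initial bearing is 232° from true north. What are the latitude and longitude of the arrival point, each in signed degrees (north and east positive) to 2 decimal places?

Angular distance δ = d/R = 4771/6371 = 0.74886 rad; initial bearing θ = 4.0492 rad.
sin φ₂ = sin φ₁ cos δ + cos φ₁ sin δ cos θ = (-0.7841)(0.7325) + (0.6206)(0.6808)(-0.6157) = -0.8345, so φ₂ = -56.56°.
Δλ = atan2(sin θ sin δ cos φ₁, cos δ − sin φ₁ sin φ₂) = atan2(-0.3329, 0.0781) = -76.793°.
λ₂ = -36.740° − 76.793° = -113.53°.

-56.56°, -113.53°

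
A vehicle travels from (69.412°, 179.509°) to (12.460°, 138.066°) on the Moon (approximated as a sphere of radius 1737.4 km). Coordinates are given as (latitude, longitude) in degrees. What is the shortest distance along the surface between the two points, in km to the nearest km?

1900 km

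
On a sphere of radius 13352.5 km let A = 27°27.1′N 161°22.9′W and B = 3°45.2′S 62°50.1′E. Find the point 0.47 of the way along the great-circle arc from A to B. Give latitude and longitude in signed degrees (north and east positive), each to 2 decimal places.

The central angle between A and B is δ = 2.2980 rad.
With f = 0.47, the slerp weights are sin((1−f)δ)/sin δ = 1.2562 and sin(fδ)/sin δ = 1.1807.
Weighted sum of the unit vectors: (1.2562)·(-0.8410,-0.2833,0.4610) + (1.1807)·(0.4556,0.8878,-0.0655) = (-0.5185, 0.6923, 0.5018).
Converting back: φ = atan2(z, √(x²+y²)) = 30.12°, λ = atan2(y, x) = 126.83°.

30.12°, 126.83°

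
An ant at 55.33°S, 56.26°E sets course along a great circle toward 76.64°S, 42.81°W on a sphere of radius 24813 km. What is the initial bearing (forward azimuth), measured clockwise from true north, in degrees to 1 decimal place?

201.4°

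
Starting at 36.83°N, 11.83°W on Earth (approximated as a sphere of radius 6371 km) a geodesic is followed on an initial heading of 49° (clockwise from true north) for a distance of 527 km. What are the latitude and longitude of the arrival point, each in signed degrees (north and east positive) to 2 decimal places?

39.85°, -7.17°

Angular distance δ = d/R = 527/6371 = 0.08272 rad; initial bearing θ = 0.8552 rad.
sin φ₂ = sin φ₁ cos δ + cos φ₁ sin δ cos θ = (0.5994)(0.9966) + (0.8004)(0.0826)(0.6561) = 0.6408, so φ₂ = 39.85°.
Δλ = atan2(sin θ sin δ cos φ₁, cos δ − sin φ₁ sin φ₂) = atan2(0.0499, 0.6125) = 4.659°.
λ₂ = -11.830° + 4.659° = -7.17°.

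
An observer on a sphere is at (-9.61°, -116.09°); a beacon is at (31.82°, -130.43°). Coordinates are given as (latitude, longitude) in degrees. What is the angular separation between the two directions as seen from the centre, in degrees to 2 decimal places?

In radians: φ₁ = -0.1677, φ₂ = 0.5554, Δλ = -14.340° = -0.2503 rad.
Haversine: a = sin²(Δφ/2) + cos φ₁ cos φ₂ sin²(Δλ/2) = 0.1251 + (0.9860)(0.8497)(0.0156) = 0.13817.
Central angle c = 2·arcsin(√a) = 0.76170 rad.
So the angular separation is 43.64°.

43.64°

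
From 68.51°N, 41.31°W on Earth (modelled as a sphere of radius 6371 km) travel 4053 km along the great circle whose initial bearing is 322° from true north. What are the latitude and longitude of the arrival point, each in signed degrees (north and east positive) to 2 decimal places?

66.92°, -152.38°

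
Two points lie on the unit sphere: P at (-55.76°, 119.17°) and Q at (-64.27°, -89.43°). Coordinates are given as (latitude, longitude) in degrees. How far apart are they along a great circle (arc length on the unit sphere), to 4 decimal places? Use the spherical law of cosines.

1.0119

Let φ₁ = -0.9732 rad, φ₂ = -1.1217 rad, and Δλ = 2.6424 rad.
cos c = sin φ₁ sin φ₂ + cos φ₁ cos φ₂ cos Δλ = (-0.8267)(-0.9008) + (0.5627)(0.4341)(-0.8780) = 0.53026,
so c = arccos(0.53026) = 1.01189 rad.
On the unit sphere the arc length equals the central angle: 1.0119.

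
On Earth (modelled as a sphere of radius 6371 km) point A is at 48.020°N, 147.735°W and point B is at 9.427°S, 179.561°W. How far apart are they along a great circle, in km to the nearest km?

7113 km

With latitudes φ₁ = 48.020°, φ₂ = -9.427° and longitude difference Δλ = -31.826°:
Haversine: a = sin²(Δφ/2) + cos φ₁ cos φ₂ sin²(Δλ/2) = 0.2310 + (0.6689)(0.9865)(0.0752) = 0.28056.
Central angle c = 2·arcsin(√a) = 1.11645 rad.
Distance = R·c = 6371 × 1.1164 ≈ 7113 km.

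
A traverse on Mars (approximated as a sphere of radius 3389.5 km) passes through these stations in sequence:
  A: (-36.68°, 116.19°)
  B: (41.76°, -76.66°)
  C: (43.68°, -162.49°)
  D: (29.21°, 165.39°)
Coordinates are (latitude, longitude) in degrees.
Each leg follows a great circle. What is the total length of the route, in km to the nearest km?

Leg A→B: central angle 2.9468 rad, distance 9988.2 km.
Leg B→C: central angle 1.0481 rad, distance 3552.6 km.
Leg C→D: central angle 0.5122 rad, distance 1736.2 km.
Total: 9988.2 + 3552.6 + 1736.2 ≈ 15277 km.

15277 km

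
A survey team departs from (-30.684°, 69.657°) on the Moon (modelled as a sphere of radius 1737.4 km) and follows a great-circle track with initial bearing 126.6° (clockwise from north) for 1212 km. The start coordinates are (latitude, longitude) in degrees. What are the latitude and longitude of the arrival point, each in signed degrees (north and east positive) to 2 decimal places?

Angular distance δ = d/R = 1212/1737.4 = 0.69759 rad; initial bearing θ = 2.2096 rad.
sin φ₂ = sin φ₁ cos δ + cos φ₁ sin δ cos θ = (-0.5103)(0.7664) + (0.8600)(0.6424)(-0.5962) = -0.7205, so φ₂ = -46.09°.
Δλ = atan2(sin θ sin δ cos φ₁, cos δ − sin φ₁ sin φ₂) = atan2(0.4435, 0.3987) = 48.043°.
λ₂ = 69.657° + 48.043° = 117.70°.

-46.09°, 117.70°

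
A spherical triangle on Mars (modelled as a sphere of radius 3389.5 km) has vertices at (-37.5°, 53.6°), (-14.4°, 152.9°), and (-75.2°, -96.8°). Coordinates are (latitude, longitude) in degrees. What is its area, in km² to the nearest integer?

11801947 km²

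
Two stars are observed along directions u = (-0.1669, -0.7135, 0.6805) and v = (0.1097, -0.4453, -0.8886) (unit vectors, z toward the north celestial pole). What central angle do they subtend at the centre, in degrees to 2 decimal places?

107.78°

u·v = -0.3053; |u| = 1.0000, |v| = 1.0000.
cos θ = (u·v)/(|u||v|) = -0.3053, so θ = 107.78°.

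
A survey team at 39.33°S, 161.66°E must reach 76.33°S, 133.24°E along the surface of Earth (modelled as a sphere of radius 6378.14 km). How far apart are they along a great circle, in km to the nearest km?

4347 km

With latitudes φ₁ = -39.330°, φ₂ = -76.330° and longitude difference Δλ = -28.420°:
cos c = sin φ₁ sin φ₂ + cos φ₁ cos φ₂ cos Δλ = (-0.6338)(-0.9717) + (0.7735)(0.2363)(0.8795) = 0.77660,
so c = arccos(0.77660) = 0.68154 rad.
Distance = R·c = 6378.14 × 0.6815 ≈ 4347 km.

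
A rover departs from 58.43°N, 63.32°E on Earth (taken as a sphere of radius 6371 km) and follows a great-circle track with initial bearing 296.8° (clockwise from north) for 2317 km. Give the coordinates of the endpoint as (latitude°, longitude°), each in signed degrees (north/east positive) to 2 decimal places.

Angular distance δ = d/R = 2317/6371 = 0.36368 rad; initial bearing θ = 5.1801 rad.
sin φ₂ = sin φ₁ cos δ + cos φ₁ sin δ cos θ = (0.8520)(0.9346) + (0.5235)(0.3557)(0.4509) = 0.8802, so φ₂ = 61.67°.
Δλ = atan2(sin θ sin δ cos φ₁, cos δ − sin φ₁ sin φ₂) = atan2(-0.1662, 0.1846) = -41.998°.
λ₂ = 63.320° − 41.998° = 21.32°.

61.67°, 21.32°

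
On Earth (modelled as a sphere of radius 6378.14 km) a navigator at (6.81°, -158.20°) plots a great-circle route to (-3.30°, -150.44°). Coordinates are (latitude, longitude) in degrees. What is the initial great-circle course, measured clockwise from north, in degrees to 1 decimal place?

142.3°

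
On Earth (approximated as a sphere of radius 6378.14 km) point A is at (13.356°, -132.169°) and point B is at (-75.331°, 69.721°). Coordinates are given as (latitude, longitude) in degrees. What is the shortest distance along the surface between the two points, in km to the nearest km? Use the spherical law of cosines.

In radians: φ₁ = 0.2331, φ₂ = -1.3148, Δλ = -158.110° = -2.7595 rad.
cos c = sin φ₁ sin φ₂ + cos φ₁ cos φ₂ cos Δλ = (0.2310)(-0.9674) + (0.9730)(0.2532)(-0.9279) = -0.45209,
so c = arccos(-0.45209) = 2.03991 rad.
Distance = R·c = 6378.14 × 2.0399 ≈ 13011 km.

13011 km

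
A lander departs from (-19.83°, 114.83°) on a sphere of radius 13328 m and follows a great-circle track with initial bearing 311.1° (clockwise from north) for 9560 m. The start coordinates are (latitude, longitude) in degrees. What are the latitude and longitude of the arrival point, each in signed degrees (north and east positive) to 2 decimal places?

8.68°, 84.76°

Angular distance δ = d/R = 9560/13328 = 0.71729 rad; initial bearing θ = 5.4297 rad.
sin φ₂ = sin φ₁ cos δ + cos φ₁ sin δ cos θ = (-0.3392)(0.7536) + (0.9407)(0.6573)(0.6574) = 0.1509, so φ₂ = 8.68°.
Δλ = atan2(sin θ sin δ cos φ₁, cos δ − sin φ₁ sin φ₂) = atan2(-0.4660, 0.8048) = -30.072°.
λ₂ = 114.830° − 30.072° = 84.76°.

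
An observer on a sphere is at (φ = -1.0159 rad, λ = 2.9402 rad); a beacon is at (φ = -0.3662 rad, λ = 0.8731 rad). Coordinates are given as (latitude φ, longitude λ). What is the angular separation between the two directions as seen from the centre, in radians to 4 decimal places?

In radians: φ₁ = -1.0159, φ₂ = -0.3662, Δλ = -118.436° = -2.0671 rad.
Haversine: a = sin²(Δφ/2) + cos φ₁ cos φ₂ sin²(Δλ/2) = 0.1019 + (0.5269)(0.9337)(0.7381) = 0.46495.
Central angle c = 2·arcsin(√a) = 1.50064 rad.
So the angular separation is 1.5006 rad.

1.5006 rad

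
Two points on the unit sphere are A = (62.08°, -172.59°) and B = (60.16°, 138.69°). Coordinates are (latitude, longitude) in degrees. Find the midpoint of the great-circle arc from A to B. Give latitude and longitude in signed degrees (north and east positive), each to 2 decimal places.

Central angle δ = 0.4023 rad. Interpolating on the sphere with fraction f = 0.5:
P = [sin((1−f)δ)·A + sin(fδ)·B] / sin δ = 0.5103·A + 0.5103·B in Cartesian coordinates,
giving P = (-0.4277, 0.1368, 0.8935), i.e. latitude 63.32°, longitude 162.26°.

63.32°, 162.26°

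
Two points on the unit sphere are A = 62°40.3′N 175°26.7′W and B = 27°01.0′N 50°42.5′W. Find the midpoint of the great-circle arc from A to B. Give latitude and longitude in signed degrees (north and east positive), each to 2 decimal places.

61.34°, -81.65°

The central angle between A and B is δ = 1.3995 rad.
With f = 0.5, the slerp weights are sin((1−f)δ)/sin δ = 0.6536 and sin(fδ)/sin δ = 0.6536.
Weighted sum of the unit vectors: (0.6536)·(-0.4576,-0.0365,0.8884) + (0.6536)·(0.5642,-0.6895,0.4542) = (0.0696, -0.4745, 0.8775).
Converting back: φ = atan2(z, √(x²+y²)) = 61.34°, λ = atan2(y, x) = -81.65°.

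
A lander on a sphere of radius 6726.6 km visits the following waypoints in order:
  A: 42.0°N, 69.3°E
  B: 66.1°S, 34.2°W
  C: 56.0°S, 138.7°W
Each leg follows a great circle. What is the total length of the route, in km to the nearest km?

Leg A→B: central angle 2.3213 rad, distance 15614.8 km.
Leg B→C: central angle 0.7937 rad, distance 5338.8 km.
Total: 15614.8 + 5338.8 ≈ 20954 km.

20954 km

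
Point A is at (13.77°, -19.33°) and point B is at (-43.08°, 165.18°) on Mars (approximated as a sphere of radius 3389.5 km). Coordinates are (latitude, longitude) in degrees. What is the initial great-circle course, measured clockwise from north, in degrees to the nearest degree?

187°

With φ₁ = 0.2403, φ₂ = -0.7519, Δλ = -3.0629 rad, the forward-azimuth formula gives
θ = atan2( sin Δλ cos φ₂ , cos φ₁ sin φ₂ − sin φ₁ cos φ₂ cos Δλ ) = atan2(-0.0574, -0.4901) = -173.32°.
Adding 360° brings this into [0°, 360°): 187°.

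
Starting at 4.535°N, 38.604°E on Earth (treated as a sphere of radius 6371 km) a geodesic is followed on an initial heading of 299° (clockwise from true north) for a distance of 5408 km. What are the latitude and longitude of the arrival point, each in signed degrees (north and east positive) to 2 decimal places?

Angular distance δ = d/R = 5408/6371 = 0.84885 rad; initial bearing θ = 5.2185 rad.
sin φ₂ = sin φ₁ cos δ + cos φ₁ sin δ cos θ = (0.0791)(0.6608) + (0.9969)(0.7505)(0.4848) = 0.4150, so φ₂ = 24.52°.
Δλ = atan2(sin θ sin δ cos φ₁, cos δ − sin φ₁ sin φ₂) = atan2(-0.6544, 0.6280) = -46.176°.
λ₂ = 38.604° − 46.176° = -7.57°.

24.52°, -7.57°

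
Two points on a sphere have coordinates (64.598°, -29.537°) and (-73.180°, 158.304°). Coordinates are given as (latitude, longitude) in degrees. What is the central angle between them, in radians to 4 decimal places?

With latitudes φ₁ = 64.598°, φ₂ = -73.180° and longitude difference Δλ = -172.159°:
Haversine: a = sin²(Δφ/2) + cos φ₁ cos φ₂ sin²(Δλ/2) = 0.8703 + (0.4290)(0.2894)(0.9953) = 0.99382.
Central angle c = 2·arcsin(√a) = 2.98422 rad.
So the angular separation is 2.9842 rad.

2.9842 rad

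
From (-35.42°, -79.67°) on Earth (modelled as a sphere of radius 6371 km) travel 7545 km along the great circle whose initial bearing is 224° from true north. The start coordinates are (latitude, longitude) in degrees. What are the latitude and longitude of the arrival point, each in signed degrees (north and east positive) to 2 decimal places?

-49.59°, -176.67°

Angular distance δ = d/R = 7545/6371 = 1.18427 rad; initial bearing θ = 3.9095 rad.
sin φ₂ = sin φ₁ cos δ + cos φ₁ sin δ cos θ = (-0.5796)(0.3770) + (0.8149)(0.9262)(-0.7193) = -0.7614, so φ₂ = -49.59°.
Δλ = atan2(sin θ sin δ cos φ₁, cos δ − sin φ₁ sin φ₂) = atan2(-0.5243, -0.0643) = -96.995°.
λ₂ = -79.670° − 96.995° = -176.67°.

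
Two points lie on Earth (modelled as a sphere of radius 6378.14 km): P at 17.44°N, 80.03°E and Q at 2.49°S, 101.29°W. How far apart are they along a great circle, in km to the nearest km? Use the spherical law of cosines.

In radians: φ₁ = 0.3044, φ₂ = -0.0435, Δλ = 178.680° = 3.1186 rad.
cos c = sin φ₁ sin φ₂ + cos φ₁ cos φ₂ cos Δλ = (0.2997)(-0.0434) + (0.9540)(0.9991)(-0.9997) = -0.96590,
so c = arccos(-0.96590) = 2.87969 rad.
Distance = R·c = 6378.14 × 2.8797 ≈ 18367 km.

18367 km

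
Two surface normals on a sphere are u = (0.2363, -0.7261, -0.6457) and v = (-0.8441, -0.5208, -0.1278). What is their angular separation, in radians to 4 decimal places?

1.3065 rad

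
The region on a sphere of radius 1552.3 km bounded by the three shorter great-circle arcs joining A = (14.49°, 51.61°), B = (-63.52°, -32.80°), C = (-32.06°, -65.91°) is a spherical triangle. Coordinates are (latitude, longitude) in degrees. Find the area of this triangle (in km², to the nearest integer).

Side lengths (central angles): a = 0.6573, b = 2.1082, c = 1.7537 rad; semiperimeter s = 2.2596.
By l'Huilier's theorem, tan(E/4) = √[tan(s/2) tan((s−a)/2) tan((s−b)/2) tan((s−c)/2)], giving spherical excess E = 0.8166 rad.
Area = E·R² = 0.8166 × (1552.3)² ≈ 1967787 km².

1967787 km²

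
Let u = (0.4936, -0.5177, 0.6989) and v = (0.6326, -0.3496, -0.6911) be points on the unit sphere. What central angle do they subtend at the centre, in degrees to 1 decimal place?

89.4°

u·v = 0.0102; |u| = 1.0001, |v| = 1.0000.
cos θ = (u·v)/(|u||v|) = 0.0102, so θ = 89.4°.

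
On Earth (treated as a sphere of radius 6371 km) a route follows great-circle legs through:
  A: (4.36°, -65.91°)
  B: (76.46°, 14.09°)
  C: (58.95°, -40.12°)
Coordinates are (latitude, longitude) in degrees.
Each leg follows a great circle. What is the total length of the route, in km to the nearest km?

12098 km

Leg A→B: central angle 1.4561 rad, distance 9276.8 km.
Leg B→C: central angle 0.4429 rad, distance 2821.5 km.
Total: 9276.8 + 2821.5 ≈ 12098 km.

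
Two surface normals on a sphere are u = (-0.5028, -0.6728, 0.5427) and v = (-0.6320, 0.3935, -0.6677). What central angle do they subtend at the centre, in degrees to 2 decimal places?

u·v = -0.3093; |u| = 1.0000, |v| = 1.0000.
cos θ = (u·v)/(|u||v|) = -0.3093, so θ = 108.02°.

108.02°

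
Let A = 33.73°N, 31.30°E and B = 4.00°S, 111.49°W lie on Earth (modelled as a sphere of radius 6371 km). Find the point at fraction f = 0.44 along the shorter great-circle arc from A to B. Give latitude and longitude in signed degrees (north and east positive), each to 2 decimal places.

41.88°, -45.41°

Central angle δ = 2.3455 rad. Interpolating on the sphere with fraction f = 0.44:
P = [sin((1−f)δ)·A + sin(fδ)·B] / sin δ = 1.3532·A + 1.2010·B in Cartesian coordinates,
giving P = (0.5227, -0.5302, 0.6676), i.e. latitude 41.88°, longitude -45.41°.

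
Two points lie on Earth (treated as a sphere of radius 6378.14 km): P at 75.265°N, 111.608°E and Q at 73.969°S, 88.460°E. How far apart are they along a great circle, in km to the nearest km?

In radians: φ₁ = 1.3136, φ₂ = -1.2910, Δλ = -23.148° = -0.4040 rad.
cos c = sin φ₁ sin φ₂ + cos φ₁ cos φ₂ cos Δλ = (0.9671)(-0.9611) + (0.2543)(0.2762)(0.9195) = -0.86492,
so c = arccos(-0.86492) = 2.61578 rad.
Distance = R·c = 6378.14 × 2.6158 ≈ 16684 km.

16684 km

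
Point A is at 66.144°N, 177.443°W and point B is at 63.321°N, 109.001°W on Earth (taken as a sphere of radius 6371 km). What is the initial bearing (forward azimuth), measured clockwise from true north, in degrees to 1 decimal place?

63.2°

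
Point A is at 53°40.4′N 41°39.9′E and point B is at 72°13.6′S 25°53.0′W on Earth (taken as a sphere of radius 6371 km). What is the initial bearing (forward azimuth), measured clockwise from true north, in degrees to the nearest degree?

203°

With φ₁ = 0.9368, φ₂ = -1.2606, Δλ = -1.1789 rad, the forward-azimuth formula gives
θ = atan2( sin Δλ cos φ₂ , cos φ₁ sin φ₂ − sin φ₁ cos φ₂ cos Δλ ) = atan2(-0.2821, -0.6580) = -156.79°.
Adding 360° brings this into [0°, 360°): 203°.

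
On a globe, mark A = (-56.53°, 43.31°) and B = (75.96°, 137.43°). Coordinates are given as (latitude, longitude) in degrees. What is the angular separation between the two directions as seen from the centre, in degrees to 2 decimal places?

144.97°

In radians: φ₁ = -0.9866, φ₂ = 1.3258, Δλ = 94.120° = 1.6427 rad.
cos c = sin φ₁ sin φ₂ + cos φ₁ cos φ₂ cos Δλ = (-0.8342)(0.9701) + (0.5515)(0.2426)(-0.0718) = -0.81887,
so c = arccos(-0.81887) = 2.53023 rad.
So the angular separation is 144.97°.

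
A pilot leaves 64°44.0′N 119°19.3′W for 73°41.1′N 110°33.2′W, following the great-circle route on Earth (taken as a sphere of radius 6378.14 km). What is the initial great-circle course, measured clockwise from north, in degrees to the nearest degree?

15°

Δλ = 8.768° = 0.1530 rad.
y = sin Δλ · cos φ₂ = (0.1524)(0.2809) = 0.0428
x = cos φ₁ sin φ₂ − sin φ₁ cos φ₂ cos Δλ = (0.4268)(0.9597) − (0.9043)(0.2809)(0.9883) = 0.1586
θ = atan2(y, x) = 15.11°, so the bearing is 15°.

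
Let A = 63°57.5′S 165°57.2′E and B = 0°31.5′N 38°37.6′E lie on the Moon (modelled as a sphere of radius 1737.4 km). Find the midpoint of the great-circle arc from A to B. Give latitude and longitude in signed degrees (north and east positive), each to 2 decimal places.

-47.58°, 64.07°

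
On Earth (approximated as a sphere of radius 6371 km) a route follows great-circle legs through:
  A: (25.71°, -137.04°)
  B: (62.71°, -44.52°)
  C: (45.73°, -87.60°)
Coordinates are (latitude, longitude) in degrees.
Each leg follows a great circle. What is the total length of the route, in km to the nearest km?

Leg A→B: central angle 1.1946 rad, distance 7610.9 km.
Leg B→C: central angle 0.5153 rad, distance 3283.3 km.
Total: 7610.9 + 3283.3 ≈ 10894 km.

10894 km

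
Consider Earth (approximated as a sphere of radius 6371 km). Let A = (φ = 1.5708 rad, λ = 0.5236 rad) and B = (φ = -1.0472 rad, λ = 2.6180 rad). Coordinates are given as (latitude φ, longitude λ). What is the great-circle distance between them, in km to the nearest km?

Let φ₁ = 1.5708 rad, φ₂ = -1.0472 rad, and Δλ = 2.0944 rad.
Haversine: a = sin²(Δφ/2) + cos φ₁ cos φ₂ sin²(Δλ/2) = 0.9330 + (-0.0000)(0.5000)(0.7500) = 0.93301.
Central angle c = 2·arcsin(√a) = 2.61799 rad.
Distance = R·c = 6371 × 2.6180 ≈ 16679 km.

16679 km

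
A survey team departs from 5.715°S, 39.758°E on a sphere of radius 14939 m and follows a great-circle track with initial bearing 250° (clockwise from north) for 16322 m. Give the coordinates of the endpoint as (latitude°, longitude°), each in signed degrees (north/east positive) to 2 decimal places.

-20.36°, -23.10°

Angular distance δ = d/R = 16322/14939 = 1.09258 rad; initial bearing θ = 4.3633 rad.
sin φ₂ = sin φ₁ cos δ + cos φ₁ sin δ cos θ = (-0.0996)(0.4602) + (0.9950)(0.8878)(-0.3420) = -0.3480, so φ₂ = -20.36°.
Δλ = atan2(sin θ sin δ cos φ₁, cos δ − sin φ₁ sin φ₂) = atan2(-0.8301, 0.4255) = -62.859°.
λ₂ = 39.758° − 62.859° = -23.10°.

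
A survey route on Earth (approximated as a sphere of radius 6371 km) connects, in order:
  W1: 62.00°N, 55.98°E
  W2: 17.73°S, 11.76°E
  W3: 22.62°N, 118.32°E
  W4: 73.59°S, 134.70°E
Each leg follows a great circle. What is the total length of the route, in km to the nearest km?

Leg W1→W2: central angle 1.5192 rad, distance 9678.7 km.
Leg W2→W3: central angle 1.9474 rad, distance 12406.6 km.
Leg W3→W4: central angle 1.6898 rad, distance 10765.9 km.
Total: 9678.7 + 12406.6 + 10765.9 ≈ 32851 km.

32851 km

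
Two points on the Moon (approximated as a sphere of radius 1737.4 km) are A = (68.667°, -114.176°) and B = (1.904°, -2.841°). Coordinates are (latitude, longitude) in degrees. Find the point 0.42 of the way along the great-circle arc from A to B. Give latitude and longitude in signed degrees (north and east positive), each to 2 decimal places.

52.55°, -30.36°

The central angle between A and B is δ = 1.6723 rad.
With f = 0.42, the slerp weights are sin((1−f)δ)/sin δ = 0.8291 and sin(fδ)/sin δ = 0.6494.
Weighted sum of the unit vectors: (0.8291)·(-0.1490,-0.3319,0.9315) + (0.6494)·(0.9982,-0.0495,0.0332) = (0.5247, -0.3073, 0.7939).
Converting back: φ = atan2(z, √(x²+y²)) = 52.55°, λ = atan2(y, x) = -30.36°.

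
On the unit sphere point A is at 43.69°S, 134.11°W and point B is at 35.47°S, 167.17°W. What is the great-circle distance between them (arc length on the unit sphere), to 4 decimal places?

Let φ₁ = -0.7625 rad, φ₂ = -0.6191 rad, and Δλ = -0.5770 rad.
Haversine: a = sin²(Δφ/2) + cos φ₁ cos φ₂ sin²(Δλ/2) = 0.0051 + (0.7231)(0.8144)(0.0810) = 0.05281.
Central angle c = 2·arcsin(√a) = 0.46374 rad.
On the unit sphere the arc length equals the central angle: 0.4637.

0.4637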